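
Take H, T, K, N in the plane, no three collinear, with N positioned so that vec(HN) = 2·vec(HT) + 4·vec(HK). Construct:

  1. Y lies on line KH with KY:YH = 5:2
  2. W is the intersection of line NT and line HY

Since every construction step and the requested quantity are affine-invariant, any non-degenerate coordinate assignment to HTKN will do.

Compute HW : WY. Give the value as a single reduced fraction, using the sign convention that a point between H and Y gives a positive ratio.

Assign H = (0, 0), T = (1, 0), K = (0, 1), N = (2, 4) — the answer is frame-independent, so this choice is without loss of generality.
1. Y lies on line KH with KY:YH = 5:2 ⇒ Y = (0, 2/7)
2. W is the intersection of line NT and line HY ⇒ W = (0, -4)
W = H + t·(Y−H) with t = -14, so HW:WY = t:(1−t) = -14:15

HW:WY = -14/15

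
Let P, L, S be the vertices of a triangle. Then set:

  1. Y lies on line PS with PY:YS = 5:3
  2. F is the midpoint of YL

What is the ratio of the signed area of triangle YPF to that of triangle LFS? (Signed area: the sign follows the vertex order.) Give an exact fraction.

Assign P = (0, 0), L = (1, 0), S = (0, 1) — the answer is frame-independent, so this choice is without loss of generality.
1. Y lies on line PS with PY:YS = 5:3 ⇒ Y = (0, 5/8)
2. F is the midpoint of YL ⇒ F = (1/2, 5/16)
2·[YPF] = 5/16, 2·[LFS] = -3/16
[YPF]:[LFS] = 5/16:-3/16 = -5/3

[YPF]:[LFS] = -5/3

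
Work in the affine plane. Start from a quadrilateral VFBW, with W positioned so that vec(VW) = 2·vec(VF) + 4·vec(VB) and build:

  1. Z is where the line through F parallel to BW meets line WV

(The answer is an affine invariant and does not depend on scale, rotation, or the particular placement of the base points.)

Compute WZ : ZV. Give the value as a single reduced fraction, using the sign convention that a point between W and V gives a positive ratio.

WZ:ZV = -5/3

Assign V = (0, 0), F = (1, 0), B = (0, 1), W = (2, 4) — the answer is frame-independent, so this choice is without loss of generality.
1. Z is where the line through F parallel to BW meets line WV ⇒ Z = (-3, -6)
Z = W + t·(V−W) with t = 5/2, so WZ:ZV = t:(1−t) = 5/2:-3/2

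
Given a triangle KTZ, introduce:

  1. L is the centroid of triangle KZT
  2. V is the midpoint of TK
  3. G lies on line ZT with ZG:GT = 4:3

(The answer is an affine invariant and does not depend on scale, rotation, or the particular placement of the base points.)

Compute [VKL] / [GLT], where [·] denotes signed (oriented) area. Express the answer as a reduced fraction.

[VKL]:[GLT] = -7/6

Assign K = (0, 0), T = (1, 0), Z = (0, 1) — the answer is frame-independent, so this choice is without loss of generality.
1. L is the centroid of triangle KZT ⇒ L = (1/3, 1/3)
2. V is the midpoint of TK ⇒ V = (1/2, 0)
3. G lies on line ZT with ZG:GT = 4:3 ⇒ G = (4/7, 3/7)
2·[VKL] = -1/6, 2·[GLT] = 1/7
[VKL]:[GLT] = -1/6:1/7 = -7/6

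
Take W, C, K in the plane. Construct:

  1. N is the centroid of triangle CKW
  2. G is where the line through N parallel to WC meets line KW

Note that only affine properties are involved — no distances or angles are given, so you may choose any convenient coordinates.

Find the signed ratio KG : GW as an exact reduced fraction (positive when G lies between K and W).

Set W = (0, 0), C = (1, 0), K = (0, 1); any affine frame gives the same invariant.
1. N is the centroid of triangle CKW ⇒ N = (1/3, 1/3)
2. G is where the line through N parallel to WC meets line KW ⇒ G = (0, 1/3)
G = K + t·(W−K) with t = 2/3, so KG:GW = t:(1−t) = 2/3:1/3

KG:GW = 2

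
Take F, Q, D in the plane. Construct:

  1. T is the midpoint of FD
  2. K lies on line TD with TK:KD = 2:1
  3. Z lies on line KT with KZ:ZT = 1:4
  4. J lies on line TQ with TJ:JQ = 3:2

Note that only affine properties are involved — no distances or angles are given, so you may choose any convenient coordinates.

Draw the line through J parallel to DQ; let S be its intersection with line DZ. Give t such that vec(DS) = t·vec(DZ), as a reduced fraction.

t = 6/7

Work in coordinates with F = (0, 0), Q = (1, 0), D = (0, 1).
1. T is the midpoint of FD ⇒ T = (0, 1/2)
2. K lies on line TD with TK:KD = 2:1 ⇒ K = (0, 5/6)
3. Z lies on line KT with KZ:ZT = 1:4 ⇒ Z = (0, 23/30)
4. J lies on line TQ with TJ:JQ = 3:2 ⇒ J = (3/5, 1/5)
through J parallel to DQ: direction (1, -1); meets DZ at S = (0, 4/5)
S = D + t·(Z−D) with t = 6/7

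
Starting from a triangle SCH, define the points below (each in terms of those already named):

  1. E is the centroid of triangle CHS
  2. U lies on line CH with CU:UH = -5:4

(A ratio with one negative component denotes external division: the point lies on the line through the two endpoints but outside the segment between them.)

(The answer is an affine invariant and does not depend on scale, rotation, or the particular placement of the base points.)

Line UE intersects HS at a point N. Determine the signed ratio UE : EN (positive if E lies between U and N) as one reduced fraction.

UE:EN = -13

Work in coordinates with S = (0, 0), C = (1, 0), H = (0, 1).
1. E is the centroid of triangle CHS ⇒ E = (1/3, 1/3)
2. U lies on line CH with CU:UH = -5:4 ⇒ U = (-4, 5)
line UE meets HS at N = (0, 9/13)
E = U + t·(N−U) with t = 13/12, so UE:EN = 13/12:-1/12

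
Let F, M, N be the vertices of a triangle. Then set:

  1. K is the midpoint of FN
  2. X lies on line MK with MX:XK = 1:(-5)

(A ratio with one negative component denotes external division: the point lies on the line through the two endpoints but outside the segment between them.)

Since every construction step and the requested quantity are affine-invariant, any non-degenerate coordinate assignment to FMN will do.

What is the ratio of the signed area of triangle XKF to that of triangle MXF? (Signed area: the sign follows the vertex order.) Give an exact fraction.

Assign F = (0, 0), M = (1, 0), N = (0, 1) — the answer is frame-independent, so this choice is without loss of generality.
1. K is the midpoint of FN ⇒ K = (0, 1/2)
2. X lies on line MK with MX:XK = 1:(-5) ⇒ X = (5/4, -1/8)
2·[XKF] = 5/8, 2·[MXF] = -1/8
[XKF]:[MXF] = 5/8:-1/8 = -5

[XKF]:[MXF] = -5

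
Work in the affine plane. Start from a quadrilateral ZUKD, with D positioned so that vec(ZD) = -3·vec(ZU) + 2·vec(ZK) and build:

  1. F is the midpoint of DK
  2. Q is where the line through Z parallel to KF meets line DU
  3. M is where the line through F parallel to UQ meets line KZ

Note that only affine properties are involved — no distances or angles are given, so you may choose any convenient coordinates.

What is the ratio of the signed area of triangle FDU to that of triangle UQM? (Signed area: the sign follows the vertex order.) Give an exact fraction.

[FDU]:[UQM] = 2

Choose coordinates Z = (0, 0), U = (1, 0), K = (0, 1), D = (-3, 2).
1. F is the midpoint of DK ⇒ F = (-3/2, 3/2)
2. Q is where the line through Z parallel to KF meets line DU ⇒ Q = (3, -1)
3. M is where the line through F parallel to UQ meets line KZ ⇒ M = (0, 3/4)
2·[FDU] = 1, 2·[UQM] = 1/2
[FDU]:[UQM] = 1:1/2 = 2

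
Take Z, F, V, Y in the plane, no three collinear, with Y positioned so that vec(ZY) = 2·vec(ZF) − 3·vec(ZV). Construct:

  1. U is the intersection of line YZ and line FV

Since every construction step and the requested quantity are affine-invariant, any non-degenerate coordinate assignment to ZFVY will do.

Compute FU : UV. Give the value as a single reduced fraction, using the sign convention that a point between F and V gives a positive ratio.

FU:UV = -3/2

Choose coordinates Z = (0, 0), F = (1, 0), V = (0, 1), Y = (2, -3).
1. U is the intersection of line YZ and line FV ⇒ U = (-2, 3)
U = F + t·(V−F) with t = 3, so FU:UV = t:(1−t) = 3:-2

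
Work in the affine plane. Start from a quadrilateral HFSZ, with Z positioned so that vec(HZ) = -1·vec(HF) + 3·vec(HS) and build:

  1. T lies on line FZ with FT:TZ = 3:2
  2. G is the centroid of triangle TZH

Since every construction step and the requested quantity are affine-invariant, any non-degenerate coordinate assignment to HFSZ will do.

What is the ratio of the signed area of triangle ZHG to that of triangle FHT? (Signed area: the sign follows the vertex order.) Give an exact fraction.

[ZHG]:[FHT] = -2/9

Set H = (0, 0), F = (1, 0), S = (0, 1), Z = (-1, 3); any affine frame gives the same invariant.
1. T lies on line FZ with FT:TZ = 3:2 ⇒ T = (-1/5, 9/5)
2. G is the centroid of triangle TZH ⇒ G = (-2/5, 8/5)
2·[ZHG] = 2/5, 2·[FHT] = -9/5
[ZHG]:[FHT] = 2/5:-9/5 = -2/9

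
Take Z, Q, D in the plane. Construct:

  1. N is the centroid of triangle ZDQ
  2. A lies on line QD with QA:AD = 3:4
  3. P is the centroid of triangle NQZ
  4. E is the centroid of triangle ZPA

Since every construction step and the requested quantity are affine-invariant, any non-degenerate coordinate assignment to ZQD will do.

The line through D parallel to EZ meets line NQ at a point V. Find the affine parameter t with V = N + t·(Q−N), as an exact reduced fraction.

t = -27/22

Work in coordinates with Z = (0, 0), Q = (1, 0), D = (0, 1).
1. N is the centroid of triangle ZDQ ⇒ N = (1/3, 1/3)
2. A lies on line QD with QA:AD = 3:4 ⇒ A = (4/7, 3/7)
3. P is the centroid of triangle NQZ ⇒ P = (4/9, 1/9)
4. E is the centroid of triangle ZPA ⇒ E = (64/189, 34/189)
through D parallel to EZ: direction (-64/189, -34/189); meets NQ at V = (-16/33, 49/66)
V = N + t·(Q−N) with t = -27/22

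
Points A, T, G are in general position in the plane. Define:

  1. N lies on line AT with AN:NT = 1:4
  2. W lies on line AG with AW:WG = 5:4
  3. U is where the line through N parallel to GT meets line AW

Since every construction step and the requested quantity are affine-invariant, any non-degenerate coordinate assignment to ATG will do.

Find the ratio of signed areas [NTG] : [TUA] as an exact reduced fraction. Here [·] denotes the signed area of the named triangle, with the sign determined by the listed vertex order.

Set A = (0, 0), T = (1, 0), G = (0, 1); any affine frame gives the same invariant.
1. N lies on line AT with AN:NT = 1:4 ⇒ N = (1/5, 0)
2. W lies on line AG with AW:WG = 5:4 ⇒ W = (0, 5/9)
3. U is where the line through N parallel to GT meets line AW ⇒ U = (0, 1/5)
2·[NTG] = 4/5, 2·[TUA] = 1/5
[NTG]:[TUA] = 4/5:1/5 = 4

[NTG]:[TUA] = 4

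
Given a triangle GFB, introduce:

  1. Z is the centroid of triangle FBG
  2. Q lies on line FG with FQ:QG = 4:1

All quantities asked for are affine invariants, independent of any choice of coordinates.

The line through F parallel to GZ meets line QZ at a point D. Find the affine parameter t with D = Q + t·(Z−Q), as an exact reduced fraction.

Set G = (0, 0), F = (1, 0), B = (0, 1); any affine frame gives the same invariant.
1. Z is the centroid of triangle FBG ⇒ Z = (1/3, 1/3)
2. Q lies on line FG with FQ:QG = 4:1 ⇒ Q = (1/5, 0)
through F parallel to GZ: direction (1/3, 1/3); meets QZ at D = (-1/3, -4/3)
D = Q + t·(Z−Q) with t = -4

t = -4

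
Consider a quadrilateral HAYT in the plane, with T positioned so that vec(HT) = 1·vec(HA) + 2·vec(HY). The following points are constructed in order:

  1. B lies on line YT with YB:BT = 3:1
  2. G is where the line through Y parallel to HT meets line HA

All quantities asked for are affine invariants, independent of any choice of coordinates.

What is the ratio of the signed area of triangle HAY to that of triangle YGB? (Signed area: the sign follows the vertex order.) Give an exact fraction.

Work in coordinates with H = (0, 0), A = (1, 0), Y = (0, 1), T = (1, 2).
1. B lies on line YT with YB:BT = 3:1 ⇒ B = (3/4, 7/4)
2. G is where the line through Y parallel to HT meets line HA ⇒ G = (-1/2, 0)
2·[HAY] = 1, 2·[YGB] = 3/8
[HAY]:[YGB] = 1:3/8 = 8/3

[HAY]:[YGB] = 8/3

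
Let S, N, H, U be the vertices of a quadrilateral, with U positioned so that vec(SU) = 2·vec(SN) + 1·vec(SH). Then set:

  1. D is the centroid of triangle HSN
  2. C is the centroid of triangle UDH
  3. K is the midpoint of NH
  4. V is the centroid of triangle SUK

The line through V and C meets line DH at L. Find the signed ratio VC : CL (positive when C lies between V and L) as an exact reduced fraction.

VC:CL = -1/8

Set S = (0, 0), N = (1, 0), H = (0, 1), U = (2, 1); any affine frame gives the same invariant.
1. D is the centroid of triangle HSN ⇒ D = (1/3, 1/3)
2. C is the centroid of triangle UDH ⇒ C = (7/9, 7/9)
3. K is the midpoint of NH ⇒ K = (1/2, 1/2)
4. V is the centroid of triangle SUK ⇒ V = (5/6, 1/2)
line VC meets DH at L = (11/9, -13/9)
C = V + t·(L−V) with t = -1/7, so VC:CL = -1/7:8/7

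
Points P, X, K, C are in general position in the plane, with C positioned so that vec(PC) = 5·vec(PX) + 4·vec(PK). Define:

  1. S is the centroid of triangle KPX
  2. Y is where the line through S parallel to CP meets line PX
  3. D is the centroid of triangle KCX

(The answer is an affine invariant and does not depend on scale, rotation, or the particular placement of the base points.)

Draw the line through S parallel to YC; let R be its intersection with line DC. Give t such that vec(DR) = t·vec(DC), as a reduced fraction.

t = 4/5

Choose coordinates P = (0, 0), X = (1, 0), K = (0, 1), C = (5, 4).
1. S is the centroid of triangle KPX ⇒ S = (1/3, 1/3)
2. Y is where the line through S parallel to CP meets line PX ⇒ Y = (-1/12, 0)
3. D is the centroid of triangle KCX ⇒ D = (2, 5/3)
through S parallel to YC: direction (61/12, 4); meets DC at R = (22/5, 53/15)
R = D + t·(C−D) with t = 4/5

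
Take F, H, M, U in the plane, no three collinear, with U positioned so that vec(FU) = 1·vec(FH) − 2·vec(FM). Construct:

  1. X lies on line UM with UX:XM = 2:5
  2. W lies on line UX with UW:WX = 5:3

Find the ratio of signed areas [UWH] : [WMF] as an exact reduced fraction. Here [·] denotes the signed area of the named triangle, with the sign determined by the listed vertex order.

[UWH]:[WMF] = -10/23

Assign F = (0, 0), H = (1, 0), M = (0, 1), U = (1, -2) — the answer is frame-independent, so this choice is without loss of generality.
1. X lies on line UM with UX:XM = 2:5 ⇒ X = (5/7, -8/7)
2. W lies on line UX with UW:WX = 5:3 ⇒ W = (23/28, -41/28)
2·[UWH] = -5/14, 2·[WMF] = 23/28
[UWH]:[WMF] = -5/14:23/28 = -10/23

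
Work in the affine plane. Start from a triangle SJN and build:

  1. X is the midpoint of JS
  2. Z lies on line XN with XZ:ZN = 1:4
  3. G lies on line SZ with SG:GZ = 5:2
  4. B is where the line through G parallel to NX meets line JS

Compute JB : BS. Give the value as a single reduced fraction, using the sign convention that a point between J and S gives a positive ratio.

Work in coordinates with S = (0, 0), J = (1, 0), N = (0, 1).
1. X is the midpoint of JS ⇒ X = (1/2, 0)
2. Z lies on line XN with XZ:ZN = 1:4 ⇒ Z = (2/5, 1/5)
3. G lies on line SZ with SG:GZ = 5:2 ⇒ G = (2/7, 1/7)
4. B is where the line through G parallel to NX meets line JS ⇒ B = (5/14, 0)
B = J + t·(S−J) with t = 9/14, so JB:BS = t:(1−t) = 9/14:5/14

JB:BS = 9/5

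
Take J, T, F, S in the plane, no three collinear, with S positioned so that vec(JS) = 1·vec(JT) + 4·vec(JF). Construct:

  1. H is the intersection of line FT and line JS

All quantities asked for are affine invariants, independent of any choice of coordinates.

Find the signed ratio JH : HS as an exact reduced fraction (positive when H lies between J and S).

JH:HS = 1/4

Assign J = (0, 0), T = (1, 0), F = (0, 1), S = (1, 4) — the answer is frame-independent, so this choice is without loss of generality.
1. H is the intersection of line FT and line JS ⇒ H = (1/5, 4/5)
H = J + t·(S−J) with t = 1/5, so JH:HS = t:(1−t) = 1/5:4/5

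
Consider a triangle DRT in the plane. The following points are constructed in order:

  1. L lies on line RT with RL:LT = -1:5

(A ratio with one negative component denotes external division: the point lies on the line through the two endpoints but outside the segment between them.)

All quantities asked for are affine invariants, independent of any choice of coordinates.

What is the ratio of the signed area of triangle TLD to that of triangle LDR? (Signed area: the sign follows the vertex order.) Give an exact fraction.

Work in coordinates with D = (0, 0), R = (1, 0), T = (0, 1).
1. L lies on line RT with RL:LT = -1:5 ⇒ L = (5/4, -1/4)
2·[TLD] = -5/4, 2·[LDR] = -1/4
[TLD]:[LDR] = -5/4:-1/4 = 5

[TLD]:[LDR] = 5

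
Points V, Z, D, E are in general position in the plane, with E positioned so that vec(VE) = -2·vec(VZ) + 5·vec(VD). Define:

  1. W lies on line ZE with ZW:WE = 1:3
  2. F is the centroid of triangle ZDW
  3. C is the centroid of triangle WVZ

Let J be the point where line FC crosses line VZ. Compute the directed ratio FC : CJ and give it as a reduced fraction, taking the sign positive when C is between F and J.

FC:CJ = 4/5

Set V = (0, 0), Z = (1, 0), D = (0, 1), E = (-2, 5); any affine frame gives the same invariant.
1. W lies on line ZE with ZW:WE = 1:3 ⇒ W = (1/4, 5/4)
2. F is the centroid of triangle ZDW ⇒ F = (5/12, 3/4)
3. C is the centroid of triangle WVZ ⇒ C = (5/12, 5/12)
line FC meets VZ at J = (5/12, 0)
C = F + t·(J−F) with t = 4/9, so FC:CJ = 4/9:5/9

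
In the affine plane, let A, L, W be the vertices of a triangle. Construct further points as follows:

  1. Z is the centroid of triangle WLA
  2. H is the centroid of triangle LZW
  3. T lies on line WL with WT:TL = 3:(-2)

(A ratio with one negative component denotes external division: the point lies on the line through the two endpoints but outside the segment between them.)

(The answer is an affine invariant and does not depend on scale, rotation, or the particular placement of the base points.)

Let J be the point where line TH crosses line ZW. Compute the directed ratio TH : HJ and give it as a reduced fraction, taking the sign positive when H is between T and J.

Assign A = (0, 0), L = (1, 0), W = (0, 1) — the answer is frame-independent, so this choice is without loss of generality.
1. Z is the centroid of triangle WLA ⇒ Z = (1/3, 1/3)
2. H is the centroid of triangle LZW ⇒ H = (4/9, 4/9)
3. T lies on line WL with WT:TL = 3:(-2) ⇒ T = (3, -2)
line TH meets ZW at J = (1/8, 3/4)
H = T + t·(J−T) with t = 8/9, so TH:HJ = 8/9:1/9

TH:HJ = 8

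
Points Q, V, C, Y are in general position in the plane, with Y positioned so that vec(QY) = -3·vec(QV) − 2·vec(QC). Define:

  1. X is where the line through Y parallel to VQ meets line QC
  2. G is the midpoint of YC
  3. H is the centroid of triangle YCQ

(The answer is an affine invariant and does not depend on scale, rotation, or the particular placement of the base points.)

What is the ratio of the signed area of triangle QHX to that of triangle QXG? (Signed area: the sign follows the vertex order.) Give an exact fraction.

[QHX]:[QXG] = -2/3

Assign Q = (0, 0), V = (1, 0), C = (0, 1), Y = (-3, -2) — the answer is frame-independent, so this choice is without loss of generality.
1. X is where the line through Y parallel to VQ meets line QC ⇒ X = (0, -2)
2. G is the midpoint of YC ⇒ G = (-3/2, -1/2)
3. H is the centroid of triangle YCQ ⇒ H = (-1, -1/3)
2·[QHX] = 2, 2·[QXG] = -3
[QHX]:[QXG] = 2:-3 = -2/3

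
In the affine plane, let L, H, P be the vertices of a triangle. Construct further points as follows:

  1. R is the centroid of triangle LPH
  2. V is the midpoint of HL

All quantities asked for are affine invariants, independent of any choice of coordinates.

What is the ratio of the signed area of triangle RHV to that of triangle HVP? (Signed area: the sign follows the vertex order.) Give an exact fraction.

Assign L = (0, 0), H = (1, 0), P = (0, 1) — the answer is frame-independent, so this choice is without loss of generality.
1. R is the centroid of triangle LPH ⇒ R = (1/3, 1/3)
2. V is the midpoint of HL ⇒ V = (1/2, 0)
2·[RHV] = -1/6, 2·[HVP] = -1/2
[RHV]:[HVP] = -1/6:-1/2 = 1/3

[RHV]:[HVP] = 1/3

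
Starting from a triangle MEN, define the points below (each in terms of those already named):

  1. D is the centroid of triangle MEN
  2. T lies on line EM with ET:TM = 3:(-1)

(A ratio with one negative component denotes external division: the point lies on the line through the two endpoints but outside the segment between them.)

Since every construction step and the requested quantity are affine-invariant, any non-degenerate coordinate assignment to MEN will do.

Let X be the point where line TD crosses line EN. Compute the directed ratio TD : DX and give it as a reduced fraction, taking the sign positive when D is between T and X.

Choose coordinates M = (0, 0), E = (1, 0), N = (0, 1).
1. D is the centroid of triangle MEN ⇒ D = (1/3, 1/3)
2. T lies on line EM with ET:TM = 3:(-1) ⇒ T = (-1/2, 0)
line TD meets EN at X = (4/7, 3/7)
D = T + t·(X−T) with t = 7/9, so TD:DX = 7/9:2/9

TD:DX = 7/2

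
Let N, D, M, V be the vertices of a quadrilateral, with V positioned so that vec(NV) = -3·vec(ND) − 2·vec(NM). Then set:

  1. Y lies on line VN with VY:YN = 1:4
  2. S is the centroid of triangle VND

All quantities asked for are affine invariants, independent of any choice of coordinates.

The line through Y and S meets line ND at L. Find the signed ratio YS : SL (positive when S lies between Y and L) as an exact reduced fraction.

Work in coordinates with N = (0, 0), D = (1, 0), M = (0, 1), V = (-3, -2).
1. Y lies on line VN with VY:YN = 1:4 ⇒ Y = (-12/5, -8/5)
2. S is the centroid of triangle VND ⇒ S = (-2/3, -2/3)
line YS meets ND at L = (4/7, 0)
S = Y + t·(L−Y) with t = 7/12, so YS:SL = 7/12:5/12

YS:SL = 7/5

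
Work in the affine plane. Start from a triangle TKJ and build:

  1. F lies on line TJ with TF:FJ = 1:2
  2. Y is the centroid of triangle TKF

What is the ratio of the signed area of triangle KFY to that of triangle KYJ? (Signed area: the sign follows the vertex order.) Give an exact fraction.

[KFY]:[KYJ] = -1/5

Set T = (0, 0), K = (1, 0), J = (0, 1); any affine frame gives the same invariant.
1. F lies on line TJ with TF:FJ = 1:2 ⇒ F = (0, 1/3)
2. Y is the centroid of triangle TKF ⇒ Y = (1/3, 1/9)
2·[KFY] = 1/9, 2·[KYJ] = -5/9
[KFY]:[KYJ] = 1/9:-5/9 = -1/5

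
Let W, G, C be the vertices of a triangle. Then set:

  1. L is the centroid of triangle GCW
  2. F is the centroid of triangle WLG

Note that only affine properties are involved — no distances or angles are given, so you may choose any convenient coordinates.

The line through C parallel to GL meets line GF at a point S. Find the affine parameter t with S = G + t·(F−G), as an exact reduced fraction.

t = -3

Choose coordinates W = (0, 0), G = (1, 0), C = (0, 1).
1. L is the centroid of triangle GCW ⇒ L = (1/3, 1/3)
2. F is the centroid of triangle WLG ⇒ F = (4/9, 1/9)
through C parallel to GL: direction (-2/3, 1/3); meets GF at S = (8/3, -1/3)
S = G + t·(F−G) with t = -3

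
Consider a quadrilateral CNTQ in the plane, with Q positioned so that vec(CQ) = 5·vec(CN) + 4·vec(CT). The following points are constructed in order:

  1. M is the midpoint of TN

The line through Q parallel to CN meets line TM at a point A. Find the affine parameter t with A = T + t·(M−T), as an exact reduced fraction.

Assign C = (0, 0), N = (1, 0), T = (0, 1), Q = (5, 4) — the answer is frame-independent, so this choice is without loss of generality.
1. M is the midpoint of TN ⇒ M = (1/2, 1/2)
through Q parallel to CN: direction (1, 0); meets TM at A = (-3, 4)
A = T + t·(M−T) with t = -6

t = -6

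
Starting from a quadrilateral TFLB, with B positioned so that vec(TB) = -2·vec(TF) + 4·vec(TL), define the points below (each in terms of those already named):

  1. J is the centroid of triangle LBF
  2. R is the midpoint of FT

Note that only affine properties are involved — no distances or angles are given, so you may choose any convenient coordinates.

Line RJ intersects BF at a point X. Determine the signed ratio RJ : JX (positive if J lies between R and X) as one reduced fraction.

Work in coordinates with T = (0, 0), F = (1, 0), L = (0, 1), B = (-2, 4).
1. J is the centroid of triangle LBF ⇒ J = (-1/3, 5/3)
2. R is the midpoint of FT ⇒ R = (1/2, 0)
line RJ meets BF at X = (-1/2, 2)
J = R + t·(X−R) with t = 5/6, so RJ:JX = 5/6:1/6

RJ:JX = 5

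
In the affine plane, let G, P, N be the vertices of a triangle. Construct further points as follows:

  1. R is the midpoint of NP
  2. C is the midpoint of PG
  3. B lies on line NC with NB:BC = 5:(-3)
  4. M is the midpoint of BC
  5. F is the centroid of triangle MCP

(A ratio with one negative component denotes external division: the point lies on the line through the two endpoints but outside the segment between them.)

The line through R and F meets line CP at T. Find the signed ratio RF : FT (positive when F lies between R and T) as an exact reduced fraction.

RF:FT = -3

Set G = (0, 0), P = (1, 0), N = (0, 1); any affine frame gives the same invariant.
1. R is the midpoint of NP ⇒ R = (1/2, 1/2)
2. C is the midpoint of PG ⇒ C = (1/2, 0)
3. B lies on line NC with NB:BC = 5:(-3) ⇒ B = (5/4, -3/2)
4. M is the midpoint of BC ⇒ M = (7/8, -3/4)
5. F is the centroid of triangle MCP ⇒ F = (19/24, -1/4)
line RF meets CP at T = (25/36, 0)
F = R + t·(T−R) with t = 3/2, so RF:FT = 3/2:-1/2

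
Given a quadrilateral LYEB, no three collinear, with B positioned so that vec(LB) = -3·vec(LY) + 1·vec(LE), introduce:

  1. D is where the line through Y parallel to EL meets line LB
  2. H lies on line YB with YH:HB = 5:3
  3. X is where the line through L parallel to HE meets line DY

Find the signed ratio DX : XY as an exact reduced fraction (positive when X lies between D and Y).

Choose coordinates L = (0, 0), Y = (1, 0), E = (0, 1), B = (-3, 1).
1. D is where the line through Y parallel to EL meets line LB ⇒ D = (1, -1/3)
2. H lies on line YB with YH:HB = 5:3 ⇒ H = (-3/2, 5/8)
3. X is where the line through L parallel to HE meets line DY ⇒ X = (1, 1/4)
X = D + t·(Y−D) with t = 7/4, so DX:XY = t:(1−t) = 7/4:-3/4

DX:XY = -7/3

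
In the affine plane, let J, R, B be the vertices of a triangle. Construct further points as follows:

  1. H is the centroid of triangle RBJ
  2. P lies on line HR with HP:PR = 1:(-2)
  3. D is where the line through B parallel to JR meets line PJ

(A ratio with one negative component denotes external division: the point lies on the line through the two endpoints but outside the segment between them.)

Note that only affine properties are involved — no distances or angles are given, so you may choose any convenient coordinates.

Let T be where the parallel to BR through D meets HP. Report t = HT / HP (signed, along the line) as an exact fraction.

Choose coordinates J = (0, 0), R = (1, 0), B = (0, 1).
1. H is the centroid of triangle RBJ ⇒ H = (1/3, 1/3)
2. P lies on line HR with HP:PR = 1:(-2) ⇒ P = (-1/3, 2/3)
3. D is where the line through B parallel to JR meets line PJ ⇒ D = (-1/2, 1)
through D parallel to BR: direction (1, -1); meets HP at T = (0, 1/2)
T = H + t·(P−H) with t = 1/2

t = 1/2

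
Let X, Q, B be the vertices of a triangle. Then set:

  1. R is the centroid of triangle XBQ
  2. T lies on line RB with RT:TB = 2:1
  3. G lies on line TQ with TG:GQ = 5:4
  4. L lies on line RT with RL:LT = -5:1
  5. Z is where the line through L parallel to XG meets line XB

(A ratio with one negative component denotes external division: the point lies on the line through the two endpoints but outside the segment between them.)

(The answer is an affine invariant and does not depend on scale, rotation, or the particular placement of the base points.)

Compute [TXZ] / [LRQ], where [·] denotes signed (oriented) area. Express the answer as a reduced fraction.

Assign X = (0, 0), Q = (1, 0), B = (0, 1) — the answer is frame-independent, so this choice is without loss of generality.
1. R is the centroid of triangle XBQ ⇒ R = (1/3, 1/3)
2. T lies on line RB with RT:TB = 2:1 ⇒ T = (1/9, 7/9)
3. G lies on line TQ with TG:GQ = 5:4 ⇒ G = (49/81, 28/81)
4. L lies on line RT with RL:LT = -5:1 ⇒ L = (1/18, 8/9)
5. Z is where the line through L parallel to XG meets line XB ⇒ Z = (0, 6/7)
2·[TXZ] = -2/21, 2·[LRQ] = 5/18
[TXZ]:[LRQ] = -2/21:5/18 = -12/35

[TXZ]:[LRQ] = -12/35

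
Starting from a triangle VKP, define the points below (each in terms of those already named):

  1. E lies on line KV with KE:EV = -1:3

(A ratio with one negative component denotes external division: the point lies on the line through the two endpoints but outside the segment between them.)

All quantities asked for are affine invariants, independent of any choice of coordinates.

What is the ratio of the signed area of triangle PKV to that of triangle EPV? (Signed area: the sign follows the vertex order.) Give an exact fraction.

Choose coordinates V = (0, 0), K = (1, 0), P = (0, 1).
1. E lies on line KV with KE:EV = -1:3 ⇒ E = (3/2, 0)
2·[PKV] = -1, 2·[EPV] = 3/2
[PKV]:[EPV] = -1:3/2 = -2/3

[PKV]:[EPV] = -2/3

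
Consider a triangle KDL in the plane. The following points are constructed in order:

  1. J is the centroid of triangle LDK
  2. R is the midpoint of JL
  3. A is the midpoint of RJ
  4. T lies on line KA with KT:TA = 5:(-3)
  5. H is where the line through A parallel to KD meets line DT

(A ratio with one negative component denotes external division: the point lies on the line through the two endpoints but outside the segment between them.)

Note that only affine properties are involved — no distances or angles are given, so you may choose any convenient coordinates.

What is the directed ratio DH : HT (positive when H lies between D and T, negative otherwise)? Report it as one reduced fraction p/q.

Assign K = (0, 0), D = (1, 0), L = (0, 1) — the answer is frame-independent, so this choice is without loss of generality.
1. J is the centroid of triangle LDK ⇒ J = (1/3, 1/3)
2. R is the midpoint of JL ⇒ R = (1/6, 2/3)
3. A is the midpoint of RJ ⇒ A = (1/4, 1/2)
4. T lies on line KA with KT:TA = 5:(-3) ⇒ T = (5/8, 5/4)
5. H is where the line through A parallel to KD meets line DT ⇒ H = (17/20, 1/2)
H = D + t·(T−D) with t = 2/5, so DH:HT = t:(1−t) = 2/5:3/5

DH:HT = 2/3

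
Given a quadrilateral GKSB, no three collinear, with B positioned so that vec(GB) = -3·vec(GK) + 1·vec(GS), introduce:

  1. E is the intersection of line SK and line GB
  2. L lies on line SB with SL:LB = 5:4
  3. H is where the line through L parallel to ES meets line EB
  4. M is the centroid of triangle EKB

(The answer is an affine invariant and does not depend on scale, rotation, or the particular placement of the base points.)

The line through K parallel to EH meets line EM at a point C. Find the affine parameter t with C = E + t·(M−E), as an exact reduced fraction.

t = 3

Work in coordinates with G = (0, 0), K = (1, 0), S = (0, 1), B = (-3, 1).
1. E is the intersection of line SK and line GB ⇒ E = (3/2, -1/2)
2. L lies on line SB with SL:LB = 5:4 ⇒ L = (-5/3, 1)
3. H is where the line through L parallel to ES meets line EB ⇒ H = (-1, 1/3)
4. M is the centroid of triangle EKB ⇒ M = (-1/6, 1/6)
through K parallel to EH: direction (-5/2, 5/6); meets EM at C = (-7/2, 3/2)
C = E + t·(M−E) with t = 3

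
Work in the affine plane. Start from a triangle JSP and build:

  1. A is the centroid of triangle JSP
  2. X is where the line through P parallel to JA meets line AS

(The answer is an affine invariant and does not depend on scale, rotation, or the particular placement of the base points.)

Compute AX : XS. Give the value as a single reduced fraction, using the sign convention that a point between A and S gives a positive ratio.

Work in coordinates with J = (0, 0), S = (1, 0), P = (0, 1).
1. A is the centroid of triangle JSP ⇒ A = (1/3, 1/3)
2. X is where the line through P parallel to JA meets line AS ⇒ X = (-1/3, 2/3)
X = A + t·(S−A) with t = -1, so AX:XS = t:(1−t) = -1:2

AX:XS = -1/2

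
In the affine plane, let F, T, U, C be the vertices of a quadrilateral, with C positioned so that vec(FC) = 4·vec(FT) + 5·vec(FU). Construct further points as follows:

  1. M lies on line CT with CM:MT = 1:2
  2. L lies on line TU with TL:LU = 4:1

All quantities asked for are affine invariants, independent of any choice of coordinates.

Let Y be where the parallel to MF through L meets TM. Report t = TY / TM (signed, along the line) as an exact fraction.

t = 38/25

Choose coordinates F = (0, 0), T = (1, 0), U = (0, 1), C = (4, 5).
1. M lies on line CT with CM:MT = 1:2 ⇒ M = (3, 10/3)
2. L lies on line TU with TL:LU = 4:1 ⇒ L = (1/5, 4/5)
through L parallel to MF: direction (-3, -10/3); meets TM at Y = (101/25, 76/15)
Y = T + t·(M−T) with t = 38/25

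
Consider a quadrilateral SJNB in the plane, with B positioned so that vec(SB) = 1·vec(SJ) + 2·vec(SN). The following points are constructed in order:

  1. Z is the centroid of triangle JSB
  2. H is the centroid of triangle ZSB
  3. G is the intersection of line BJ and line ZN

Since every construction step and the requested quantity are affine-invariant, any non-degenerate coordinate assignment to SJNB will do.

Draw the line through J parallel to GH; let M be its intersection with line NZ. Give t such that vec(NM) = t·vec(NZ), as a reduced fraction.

Assign S = (0, 0), J = (1, 0), N = (0, 1), B = (1, 2) — the answer is frame-independent, so this choice is without loss of generality.
1. Z is the centroid of triangle JSB ⇒ Z = (2/3, 2/3)
2. H is the centroid of triangle ZSB ⇒ H = (5/9, 8/9)
3. G is the intersection of line BJ and line ZN ⇒ G = (1, 1/2)
through J parallel to GH: direction (-4/9, 7/18); meets NZ at M = (-1/3, 7/6)
M = N + t·(Z−N) with t = -1/2

t = -1/2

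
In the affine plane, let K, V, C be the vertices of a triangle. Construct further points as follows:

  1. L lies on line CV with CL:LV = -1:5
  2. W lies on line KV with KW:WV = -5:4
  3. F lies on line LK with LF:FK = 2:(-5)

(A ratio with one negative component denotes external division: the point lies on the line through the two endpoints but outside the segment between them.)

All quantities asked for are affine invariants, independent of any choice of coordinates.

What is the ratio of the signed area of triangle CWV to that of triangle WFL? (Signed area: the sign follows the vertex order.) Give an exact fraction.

Assign K = (0, 0), V = (1, 0), C = (0, 1) — the answer is frame-independent, so this choice is without loss of generality.
1. L lies on line CV with CL:LV = -1:5 ⇒ L = (-1/4, 5/4)
2. W lies on line KV with KW:WV = -5:4 ⇒ W = (5, 0)
3. F lies on line LK with LF:FK = 2:(-5) ⇒ F = (-5/12, 25/12)
2·[CWV] = -4, 2·[WFL] = 25/6
[CWV]:[WFL] = -4:25/6 = -24/25

[CWV]:[WFL] = -24/25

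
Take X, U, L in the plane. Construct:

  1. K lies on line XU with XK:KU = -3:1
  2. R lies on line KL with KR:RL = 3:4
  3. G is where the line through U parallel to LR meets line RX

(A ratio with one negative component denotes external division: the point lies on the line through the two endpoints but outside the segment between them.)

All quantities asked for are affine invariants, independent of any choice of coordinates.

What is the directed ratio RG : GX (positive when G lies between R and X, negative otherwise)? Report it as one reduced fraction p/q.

Assign X = (0, 0), U = (1, 0), L = (0, 1) — the answer is frame-independent, so this choice is without loss of generality.
1. K lies on line XU with XK:KU = -3:1 ⇒ K = (3/2, 0)
2. R lies on line KL with KR:RL = 3:4 ⇒ R = (6/7, 3/7)
3. G is where the line through U parallel to LR meets line RX ⇒ G = (4/7, 2/7)
G = R + t·(X−R) with t = 1/3, so RG:GX = t:(1−t) = 1/3:2/3

RG:GX = 1/2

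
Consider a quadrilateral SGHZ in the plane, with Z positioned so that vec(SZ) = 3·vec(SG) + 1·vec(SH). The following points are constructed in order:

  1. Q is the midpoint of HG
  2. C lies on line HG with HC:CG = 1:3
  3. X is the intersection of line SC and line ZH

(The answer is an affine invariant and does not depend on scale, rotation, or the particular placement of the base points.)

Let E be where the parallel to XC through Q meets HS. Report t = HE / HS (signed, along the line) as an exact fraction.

Choose coordinates S = (0, 0), G = (1, 0), H = (0, 1), Z = (3, 1).
1. Q is the midpoint of HG ⇒ Q = (1/2, 1/2)
2. C lies on line HG with HC:CG = 1:3 ⇒ C = (1/4, 3/4)
3. X is the intersection of line SC and line ZH ⇒ X = (1/3, 1)
through Q parallel to XC: direction (-1/12, -1/4); meets HS at E = (0, -1)
E = H + t·(S−H) with t = 2

t = 2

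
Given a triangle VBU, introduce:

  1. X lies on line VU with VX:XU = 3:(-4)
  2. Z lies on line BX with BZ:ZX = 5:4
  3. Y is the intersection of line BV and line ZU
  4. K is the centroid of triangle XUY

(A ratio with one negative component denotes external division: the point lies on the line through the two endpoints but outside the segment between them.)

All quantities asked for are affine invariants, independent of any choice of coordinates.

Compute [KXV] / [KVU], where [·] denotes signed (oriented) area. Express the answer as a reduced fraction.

[KXV]:[KVU] = 3

Set V = (0, 0), B = (1, 0), U = (0, 1); any affine frame gives the same invariant.
1. X lies on line VU with VX:XU = 3:(-4) ⇒ X = (0, -3)
2. Z lies on line BX with BZ:ZX = 5:4 ⇒ Z = (4/9, -5/3)
3. Y is the intersection of line BV and line ZU ⇒ Y = (1/6, 0)
4. K is the centroid of triangle XUY ⇒ K = (1/18, -2/3)
2·[KXV] = -1/6, 2·[KVU] = -1/18
[KXV]:[KVU] = -1/6:-1/18 = 3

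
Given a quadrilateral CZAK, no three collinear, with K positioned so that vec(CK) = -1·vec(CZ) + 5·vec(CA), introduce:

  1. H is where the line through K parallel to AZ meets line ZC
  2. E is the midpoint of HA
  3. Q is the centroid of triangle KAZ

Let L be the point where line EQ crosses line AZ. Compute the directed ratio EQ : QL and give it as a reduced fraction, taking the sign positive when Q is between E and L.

EQ:QL = 1/2

Assign C = (0, 0), Z = (1, 0), A = (0, 1), K = (-1, 5) — the answer is frame-independent, so this choice is without loss of generality.
1. H is where the line through K parallel to AZ meets line ZC ⇒ H = (4, 0)
2. E is the midpoint of HA ⇒ E = (2, 1/2)
3. Q is the centroid of triangle KAZ ⇒ Q = (0, 2)
line EQ meets AZ at L = (-4, 5)
Q = E + t·(L−E) with t = 1/3, so EQ:QL = 1/3:2/3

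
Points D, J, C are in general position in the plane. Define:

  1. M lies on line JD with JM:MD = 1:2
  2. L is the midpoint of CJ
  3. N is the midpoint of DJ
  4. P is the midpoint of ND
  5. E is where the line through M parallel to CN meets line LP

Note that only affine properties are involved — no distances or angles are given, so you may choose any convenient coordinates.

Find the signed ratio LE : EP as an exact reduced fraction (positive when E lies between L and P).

Assign D = (0, 0), J = (1, 0), C = (0, 1) — the answer is frame-independent, so this choice is without loss of generality.
1. M lies on line JD with JM:MD = 1:2 ⇒ M = (2/3, 0)
2. L is the midpoint of CJ ⇒ L = (1/2, 1/2)
3. N is the midpoint of DJ ⇒ N = (1/2, 0)
4. P is the midpoint of ND ⇒ P = (1/4, 0)
5. E is where the line through M parallel to CN meets line LP ⇒ E = (11/24, 5/12)
E = L + t·(P−L) with t = 1/6, so LE:EP = t:(1−t) = 1/6:5/6

LE:EP = 1/5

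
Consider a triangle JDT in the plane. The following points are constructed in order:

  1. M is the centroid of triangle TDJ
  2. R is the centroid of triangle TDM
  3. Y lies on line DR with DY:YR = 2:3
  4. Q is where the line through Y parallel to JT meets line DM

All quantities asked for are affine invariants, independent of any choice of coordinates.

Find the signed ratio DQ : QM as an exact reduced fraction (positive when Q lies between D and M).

Set J = (0, 0), D = (1, 0), T = (0, 1); any affine frame gives the same invariant.
1. M is the centroid of triangle TDJ ⇒ M = (1/3, 1/3)
2. R is the centroid of triangle TDM ⇒ R = (4/9, 4/9)
3. Y lies on line DR with DY:YR = 2:3 ⇒ Y = (7/9, 8/45)
4. Q is where the line through Y parallel to JT meets line DM ⇒ Q = (7/9, 1/9)
Q = D + t·(M−D) with t = 1/3, so DQ:QM = t:(1−t) = 1/3:2/3

DQ:QM = 1/2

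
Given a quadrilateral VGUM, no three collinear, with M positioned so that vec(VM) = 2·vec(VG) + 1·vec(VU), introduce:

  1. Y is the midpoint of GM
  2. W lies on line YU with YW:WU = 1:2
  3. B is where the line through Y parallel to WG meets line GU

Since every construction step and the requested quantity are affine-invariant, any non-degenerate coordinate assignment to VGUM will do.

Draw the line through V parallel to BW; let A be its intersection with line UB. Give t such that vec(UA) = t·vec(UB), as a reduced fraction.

Work in coordinates with V = (0, 0), G = (1, 0), U = (0, 1), M = (2, 1).
1. Y is the midpoint of GM ⇒ Y = (3/2, 1/2)
2. W lies on line YU with YW:WU = 1:2 ⇒ W = (1, 2/3)
3. B is where the line through Y parallel to WG meets line GU ⇒ B = (3/2, -1/2)
through V parallel to BW: direction (-1/2, 7/6); meets UB at A = (-3/4, 7/4)
A = U + t·(B−U) with t = -1/2

t = -1/2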